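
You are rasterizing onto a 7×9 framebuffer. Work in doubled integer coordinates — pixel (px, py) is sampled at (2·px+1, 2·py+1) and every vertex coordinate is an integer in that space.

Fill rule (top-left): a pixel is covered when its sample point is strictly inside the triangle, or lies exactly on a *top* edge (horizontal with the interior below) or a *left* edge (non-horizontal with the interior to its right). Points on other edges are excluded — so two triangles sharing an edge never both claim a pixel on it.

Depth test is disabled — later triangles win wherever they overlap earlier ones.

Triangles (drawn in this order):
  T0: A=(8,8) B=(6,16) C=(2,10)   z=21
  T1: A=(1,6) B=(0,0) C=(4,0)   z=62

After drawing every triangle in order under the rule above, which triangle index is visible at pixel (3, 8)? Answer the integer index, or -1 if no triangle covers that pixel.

T0:
  2·area = 44
  edge (8, 8)→(6, 16): d=(-2,8) right/bottom  bias=-1
  edge (6, 16)→(2, 10): d=(-4,-6) top-left  bias=+0
  edge (2, 10)→(8, 8): d=(6,-2) top-left  bias=+0
    (5,3)@(11, 7): e=[-22,66,0] → ·  [on edge]
    (2,4)@(5, 9): e=[22,22,0] → █  [on edge]
    (3,4)@(7, 9): e=[6,34,4] → █
    (4,4)@(9, 9): e=[-10,46,8] → ·
    (1,5)@(3, 11): e=[34,2,8] → █
    (4,5)@(9, 11): e=[-14,38,20] → ·
    (1,6)@(3, 13): e=[30,-6,20] → ·
    (2,6)@(5, 13): e=[14,6,24] → █
    (3,6)@(7, 13): e=[-2,18,28] → ·
    (2,7)@(5, 15): e=[10,-2,36] → ·
  covered (6 px):
    · · · · · · ·
    · · · · · · ·
    · · · · · · ·
    · · · · · · ·
    · · █ █ · · ·
    · █ █ █ · · ·
    · · █ · · · ·
    · · · · · · ·
    · · · · · · ·
T1:
  2·area = 24
  edge (1, 6)→(0, 0): d=(-1,-6) top-left  bias=+0
  edge (0, 0)→(4, 0): d=(4,0) top-left  bias=+0
  edge (4, 0)→(1, 6): d=(-3,6) right/bottom  bias=-1
    (0,0)@(1, 1): e=[5,4,15] → █
    (1,0)@(3, 1): e=[17,4,3] → █
    (2,0)@(5, 1): e=[29,4,-9] → ·
    (0,1)@(1, 3): e=[3,12,9] → █
    (1,1)@(3, 3): e=[15,12,-3] → ·
    (0,2)@(1, 5): e=[1,20,3] → █
    (1,2)@(3, 5): e=[13,20,-9] → ·
    (0,3)@(1, 7): e=[-1,28,-3] → ·
  covered (4 px):
    █ █ · · · · ·
    █ · · · · · ·
    █ · · · · · ·
    · · · · · · ·
    · · · · · · ·
    · · · · · · ·
    · · · · · · ·
    · · · · · · ·
    · · · · · · ·

Z-buffer (winner per pixel, '.' = empty):
  1 1 . . . . .
  1 . . . . . .
  1 . . . . . .
  . . . . . . .
  . . 0 0 . . .
  . 0 0 0 . . .
  . . 0 . . . .
  . . . . . . .
  . . . . . . .

Answer: -1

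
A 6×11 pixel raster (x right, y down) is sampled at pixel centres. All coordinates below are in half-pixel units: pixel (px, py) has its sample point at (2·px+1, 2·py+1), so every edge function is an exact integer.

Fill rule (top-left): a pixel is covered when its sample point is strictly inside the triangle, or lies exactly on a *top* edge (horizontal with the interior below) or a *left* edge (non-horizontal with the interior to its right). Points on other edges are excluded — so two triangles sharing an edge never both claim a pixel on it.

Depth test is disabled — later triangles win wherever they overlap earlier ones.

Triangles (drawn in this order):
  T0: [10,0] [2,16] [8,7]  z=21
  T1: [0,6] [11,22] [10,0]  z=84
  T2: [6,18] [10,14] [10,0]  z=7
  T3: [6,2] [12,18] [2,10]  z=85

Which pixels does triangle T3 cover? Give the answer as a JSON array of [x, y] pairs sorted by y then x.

T0:
  2·area = 24  (B↔C swapped to make it positive)
  edge (10, 0)→(8, 7): d=(-2,7) right/bottom  bias=-1
  edge (8, 7)→(2, 16): d=(-6,9) right/bottom  bias=-1
  edge (2, 16)→(10, 0): d=(8,-16) top-left  bias=+0
    (4,1)@(9, 3): e=[1,15,8] → X
    (5,1)@(11, 3): e=[-13,-3,40] → .
    (4,2)@(9, 5): e=[-3,3,24] → .
    (3,3)@(7, 7): e=[7,9,8] → X
    (4,3)@(9, 7): e=[-7,-9,40] → .
    (3,4)@(7, 9): e=[3,-3,24] → .
    (2,5)@(5, 11): e=[13,3,8] → X
    (3,5)@(7, 11): e=[-1,-15,40] → .
    (2,6)@(5, 13): e=[9,-9,24] → .
  covered (3 px):
    . . . . . .
    . . . . X .
    . . . . . .
    . . . X . .
    . . . . . .
    . . X . . .
    . . . . . .
    . . . . . .
    . . . . . .
    . . . . . .
    . . . . . .
T1:
  2·area = 226  (B↔C swapped to make it positive)
  edge (0, 6)→(10, 0): d=(10,-6) top-left  bias=+0
  edge (10, 0)→(11, 22): d=(1,22) right/bottom  bias=-1
  edge (11, 22)→(0, 6): d=(-11,-16) top-left  bias=+0
    (4,0)@(9, 1): e=[4,23,199] → X
    (5,0)@(11, 1): e=[16,-21,231] → .
    (2,1)@(5, 3): e=[0,113,113] → X  [on edge]
    (3,1)@(7, 3): e=[12,69,145] → X
    (5,1)@(11, 3): e=[36,-19,209] → .
    (1,2)@(3, 5): e=[8,159,59] → X
    (5,2)@(11, 5): e=[56,-17,187] → .
    (0,3)@(1, 7): e=[16,205,5] → X
    (5,3)@(11, 7): e=[76,-15,165] → .
    (0,4)@(1, 9): e=[36,207,-17] → .
    (1,4)@(3, 9): e=[48,163,15] → X
    (5,4)@(11, 9): e=[96,-13,143] → .
  covered (27 px):
    . . . . X .
    . . X X X .
    . X X X X .
    X X X X X .
    . X X X X .
    . . X X X .
    . . X X X .
    . . . X X .
    . . . . X .
    . . . . X .
    . . . . . .
T2:
  2·area = 56  (B↔C swapped to make it positive)
  edge (6, 18)→(10, 0): d=(4,-18) top-left  bias=+0
  edge (10, 0)→(10, 14): d=(0,14) right/bottom  bias=-1
  edge (10, 14)→(6, 18): d=(-4,4) right/bottom  bias=-1
    (4,2)@(9, 5): e=[2,14,40] → X
    (5,2)@(11, 5): e=[38,-14,32] → .
    (4,3)@(9, 7): e=[10,14,32] → X
    (5,3)@(11, 7): e=[46,-14,24] → .
    (4,4)@(9, 9): e=[18,14,24] → X
    (5,4)@(11, 9): e=[54,-14,16] → .
    (4,5)@(9, 11): e=[26,14,16] → X
    (5,5)@(11, 11): e=[62,-14,8] → .
    (4,6)@(9, 13): e=[34,14,8] → X
    (5,6)@(11, 13): e=[70,-14,0] → .  [on edge]
    (3,7)@(7, 15): e=[6,42,8] → X
    (4,7)@(9, 15): e=[42,14,0] → .  [on edge]
    (3,8)@(7, 17): e=[14,42,0] → .  [on edge]
    (2,9)@(5, 19): e=[-14,70,0] → .  [on edge]
    (1,10)@(3, 21): e=[-42,98,0] → .  [on edge]
  covered (6 px):
    . . . . . .
    . . . . . .
    . . . . X .
    . . . . X .
    . . . . X .
    . . . . X .
    . . . . X .
    . . . X . .
    . . . . . .
    . . . . . .
    . . . . . .
T3:
  2·area = 112
  edge (6, 2)→(12, 18): d=(6,16) right/bottom  bias=-1
  edge (12, 18)→(2, 10): d=(-10,-8) top-left  bias=+0
  edge (2, 10)→(6, 2): d=(4,-8) top-left  bias=+0
    (2,2)@(5, 5): e=[34,74,4] → X
    (3,2)@(7, 5): e=[2,90,20] → X
    (4,2)@(9, 5): e=[-30,106,36] → .
    (2,3)@(5, 7): e=[46,54,12] → X
    (4,3)@(9, 7): e=[-18,86,44] → .
    (1,4)@(3, 9): e=[90,18,4] → X
    (4,4)@(9, 9): e=[-6,66,52] → .
    (1,5)@(3, 11): e=[102,-2,12] → .
    (2,5)@(5, 11): e=[70,14,28] → X
    (4,5)@(9, 11): e=[6,46,60] → X
    (5,5)@(11, 11): e=[-26,62,76] → .
    (2,6)@(5, 13): e=[82,-6,36] → .
  covered (14 px):
    . . . . . .
    . . . . . .
    . . X X . .
    . . X X . .
    . X X X . .
    . . X X X .
    . . . X X .
    . . . . X .
    . . . . . X
    . . . . . .
    . . . . . .

Result: [[2,2],[3,2],[2,3],[3,3],[1,4],[2,4],[3,4],[2,5],[3,5],[4,5],[3,6],[4,6],[4,7],[5,8]]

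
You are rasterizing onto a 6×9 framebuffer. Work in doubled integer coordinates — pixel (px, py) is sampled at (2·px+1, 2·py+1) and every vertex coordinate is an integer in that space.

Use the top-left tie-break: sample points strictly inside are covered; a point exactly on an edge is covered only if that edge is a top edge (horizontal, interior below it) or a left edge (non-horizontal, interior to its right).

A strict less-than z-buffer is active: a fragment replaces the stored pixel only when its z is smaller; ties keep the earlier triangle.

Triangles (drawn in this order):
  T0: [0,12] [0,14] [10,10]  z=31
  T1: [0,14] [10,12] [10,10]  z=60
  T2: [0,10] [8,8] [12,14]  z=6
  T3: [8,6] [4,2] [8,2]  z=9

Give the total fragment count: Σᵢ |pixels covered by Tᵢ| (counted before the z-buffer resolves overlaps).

T0:
  2·area = 20  (B↔C swapped to make it positive)
  edge (0, 12)→(10, 10): d=(10,-2) top-left  bias=+0
  edge (10, 10)→(0, 14): d=(-10,4) right/bottom  bias=-1
  edge (0, 14)→(0, 12): d=(0,-2) top-left  bias=+0
    (2,5)@(5, 11): e=[0,10,10] → █  [on edge]
    (3,5)@(7, 11): e=[4,2,14] → █
    (4,5)@(9, 11): e=[8,-6,18] → ·
    (0,6)@(1, 13): e=[12,6,2] → █
    (1,6)@(3, 13): e=[16,-2,6] → ·
    (2,6)@(5, 13): e=[20,-10,10] → ·
    (3,6)@(7, 13): e=[24,-18,14] → ·
    (0,7)@(1, 15): e=[32,-14,2] → ·
  covered (3 px):
    · · · · · ·
    · · · · · ·
    · · · · · ·
    · · · · · ·
    · · · · · ·
    · · █ █ · ·
    █ · · · · ·
    · · · · · ·
    · · · · · ·
T1:
  2·area = 20  (B↔C swapped to make it positive)
  edge (0, 14)→(10, 10): d=(10,-4) top-left  bias=+0
  edge (10, 10)→(10, 12): d=(0,2) right/bottom  bias=-1
  edge (10, 12)→(0, 14): d=(-10,2) right/bottom  bias=-1
    (4,5)@(9, 11): e=[6,2,12] → █
    (5,5)@(11, 11): e=[14,-2,8] → ·
    (1,6)@(3, 13): e=[2,14,4] → █
    (2,6)@(5, 13): e=[10,10,0] → ·  [on edge]
    (4,6)@(9, 13): e=[26,2,-8] → ·
    (1,7)@(3, 15): e=[22,14,-16] → ·
  covered (2 px):
    · · · · · ·
    · · · · · ·
    · · · · · ·
    · · · · · ·
    · · · · · ·
    · · · · █ ·
    · █ · · · ·
    · · · · · ·
    · · · · · ·
T2:
  2·area = 56
  edge (0, 10)→(8, 8): d=(8,-2) top-left  bias=+0
  edge (8, 8)→(12, 14): d=(4,6) right/bottom  bias=-1
  edge (12, 14)→(0, 10): d=(-12,-4) top-left  bias=+0
    (2,4)@(5, 9): e=[2,22,32] → █
    (3,4)@(7, 9): e=[6,10,40] → █
    (4,4)@(9, 9): e=[10,-2,48] → ·
    (1,5)@(3, 11): e=[14,42,0] → █  [on edge]
    (4,5)@(9, 11): e=[26,6,24] → █
    (5,5)@(11, 11): e=[30,-6,32] → ·
    (1,6)@(3, 13): e=[30,50,-24] → ·
    (2,6)@(5, 13): e=[34,38,-16] → ·
    (3,6)@(7, 13): e=[38,26,-8] → ·
    (4,6)@(9, 13): e=[42,14,0] → █  [on edge]
    (5,6)@(11, 13): e=[46,2,8] → █
    (4,7)@(9, 15): e=[58,22,-24] → ·
  covered (8 px):
    · · · · · ·
    · · · · · ·
    · · · · · ·
    · · · · · ·
    · · █ █ · ·
    · █ █ █ █ ·
    · · · · █ █
    · · · · · ·
    · · · · · ·
T3:
  2·area = 16
  edge (8, 6)→(4, 2): d=(-4,-4) top-left  bias=+0
  edge (4, 2)→(8, 2): d=(4,0) top-left  bias=+0
  edge (8, 2)→(8, 6): d=(0,4) right/bottom  bias=-1
    (1,0)@(3, 1): e=[0,-4,20] → ·  [on edge]
    (2,1)@(5, 3): e=[0,4,12] → █  [on edge]
    (3,1)@(7, 3): e=[8,4,4] → █
    (4,1)@(9, 3): e=[16,4,-4] → ·
    (2,2)@(5, 5): e=[-8,12,12] → ·
    (3,2)@(7, 5): e=[0,12,4] → █  [on edge]
    (4,2)@(9, 5): e=[8,12,-4] → ·
    (3,3)@(7, 7): e=[-8,20,4] → ·
    (4,3)@(9, 7): e=[0,20,-4] → ·  [on edge]
    (5,4)@(11, 9): e=[0,28,-12] → ·  [on edge]
  covered (3 px):
    · · · · · ·
    · · █ █ · ·
    · · · █ · ·
    · · · · · ·
    · · · · · ·
    · · · · · ·
    · · · · · ·
    · · · · · ·
    · · · · · ·

Answer: 16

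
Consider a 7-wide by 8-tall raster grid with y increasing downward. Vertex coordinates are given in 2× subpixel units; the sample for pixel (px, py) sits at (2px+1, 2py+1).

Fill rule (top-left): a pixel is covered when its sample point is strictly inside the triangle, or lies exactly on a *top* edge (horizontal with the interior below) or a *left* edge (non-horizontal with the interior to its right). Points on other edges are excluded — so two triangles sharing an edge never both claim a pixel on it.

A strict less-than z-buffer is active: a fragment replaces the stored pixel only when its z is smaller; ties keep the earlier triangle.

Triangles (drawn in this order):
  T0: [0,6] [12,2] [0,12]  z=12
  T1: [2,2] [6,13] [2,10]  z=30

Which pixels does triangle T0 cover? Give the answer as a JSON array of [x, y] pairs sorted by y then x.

T0:
  2·area = 72
  edge (0, 6)→(12, 2): d=(12,-4) top-left  bias=+0
  edge (12, 2)→(0, 12): d=(-12,10) right/bottom  bias=-1
  edge (0, 12)→(0, 6): d=(0,-6) top-left  bias=+0
    (4,1)@(9, 3): e=[0,18,54] → #  [on edge]
    (5,1)@(11, 3): e=[8,-2,66] → ·
    (1,2)@(3, 5): e=[0,54,18] → #  [on edge]
    (2,2)@(5, 5): e=[8,34,30] → #
    (3,2)@(7, 5): e=[16,14,42] → #
    (4,2)@(9, 5): e=[24,-6,54] → ·
    (0,3)@(1, 7): e=[16,50,6] → #
    (3,3)@(7, 7): e=[40,-10,42] → ·
    (0,4)@(1, 9): e=[40,26,6] → #
    (2,4)@(5, 9): e=[56,-14,30] → ·
    (0,5)@(1, 11): e=[64,2,6] → #
    (1,5)@(3, 11): e=[72,-18,18] → ·
  covered (10 px):
    · · · · · · ·
    · · · · # · ·
    · # # # · · ·
    # # # · · · ·
    # # · · · · ·
    # · · · · · ·
    · · · · · · ·
    · · · · · · ·
T1:
  2·area = 32
  edge (2, 2)→(6, 13): d=(4,11) right/bottom  bias=-1
  edge (6, 13)→(2, 10): d=(-4,-3) top-left  bias=+0
  edge (2, 10)→(2, 2): d=(0,-8) top-left  bias=+0
    (1,2)@(3, 5): e=[1,23,8] → #
    (2,2)@(5, 5): e=[-21,29,24] → ·
    (1,3)@(3, 7): e=[9,15,8] → #
    (2,3)@(5, 7): e=[-13,21,24] → ·
    (1,4)@(3, 9): e=[17,7,8] → #
    (2,4)@(5, 9): e=[-5,13,24] → ·
    (1,5)@(3, 11): e=[25,-1,8] → ·
    (2,5)@(5, 11): e=[3,5,24] → #
    (3,5)@(7, 11): e=[-19,11,40] → ·
    (2,6)@(5, 13): e=[11,-3,24] → ·
  covered (4 px):
    · · · · · · ·
    · · · · · · ·
    · # · · · · ·
    · # · · · · ·
    · # · · · · ·
    · · # · · · ·
    · · · · · · ·
    · · · · · · ·

Result: [[4,1],[1,2],[2,2],[3,2],[0,3],[1,3],[2,3],[0,4],[1,4],[0,5]]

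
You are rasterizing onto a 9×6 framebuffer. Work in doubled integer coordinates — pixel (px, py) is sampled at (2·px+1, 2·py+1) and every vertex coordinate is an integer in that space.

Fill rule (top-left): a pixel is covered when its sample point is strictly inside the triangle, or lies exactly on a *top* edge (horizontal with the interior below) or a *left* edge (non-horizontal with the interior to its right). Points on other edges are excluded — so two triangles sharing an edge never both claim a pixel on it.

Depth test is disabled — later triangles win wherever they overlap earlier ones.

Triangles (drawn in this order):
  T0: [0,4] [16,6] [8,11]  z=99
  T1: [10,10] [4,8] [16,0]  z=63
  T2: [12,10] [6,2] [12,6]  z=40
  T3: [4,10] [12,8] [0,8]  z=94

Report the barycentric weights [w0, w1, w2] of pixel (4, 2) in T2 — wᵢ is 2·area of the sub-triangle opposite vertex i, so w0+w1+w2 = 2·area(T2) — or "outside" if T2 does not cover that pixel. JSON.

T0:
  2·area = 96
  edge (0, 4)→(16, 6): d=(16,2) right/bottom  bias=-1
  edge (16, 6)→(8, 11): d=(-8,5) right/bottom  bias=-1
  edge (8, 11)→(0, 4): d=(-8,-7) top-left  bias=+0
    (1,2)@(3, 5): e=[10,73,13] → X
    (2,2)@(5, 5): e=[6,63,27] → X
    (3,2)@(7, 5): e=[2,53,41] → X
    (4,2)@(9, 5): e=[-2,43,55] → .
    (1,3)@(3, 7): e=[42,57,-3] → .
    (2,3)@(5, 7): e=[38,47,11] → X
    (4,3)@(9, 7): e=[30,27,39] → X
    (5,3)@(11, 7): e=[26,17,53] → X
    (6,3)@(13, 7): e=[22,7,67] → X
    (7,3)@(15, 7): e=[18,-3,81] → .
    (2,4)@(5, 9): e=[70,31,-5] → .
    (3,4)@(7, 9): e=[66,21,9] → X
  covered (11 px):
    . . . . . . . . .
    . . . . . . . . .
    . X X X . . . . .
    . . X X X X X . .
    . . . X X X . . .
    . . . . . . . . .
T1:
  2·area = 72
  edge (10, 10)→(4, 8): d=(-6,-2) top-left  bias=+0
  edge (4, 8)→(16, 0): d=(12,-8) top-left  bias=+0
  edge (16, 0)→(10, 10): d=(-6,10) right/bottom  bias=-1
    (7,0)@(15, 1): e=[64,4,4] → X
    (8,0)@(17, 1): e=[68,20,-16] → .
    (6,1)@(13, 3): e=[48,12,12] → X
    (7,1)@(15, 3): e=[52,28,-8] → .
    (4,2)@(9, 5): e=[28,4,40] → X
    (5,2)@(11, 5): e=[32,20,20] → X
    (6,2)@(13, 5): e=[36,36,0] → .  [on edge]
    (0,3)@(1, 7): e=[0,-36,108] → .  [on edge]
    (3,3)@(7, 7): e=[12,12,48] → X
    (6,3)@(13, 7): e=[24,60,-12] → .
    (3,4)@(7, 9): e=[0,36,36] → X  [on edge]
    (5,4)@(11, 9): e=[8,68,-4] → .
    (6,5)@(13, 11): e=[0,108,-36] → .  [on edge]
  covered (9 px):
    . . . . . . . X .
    . . . . . . X . .
    . . . . X X . . .
    . . . X X X . . .
    . . . X X . . . .
    . . . . . . . . .
T2:
  2·area = 24
  edge (12, 10)→(6, 2): d=(-6,-8) top-left  bias=+0
  edge (6, 2)→(12, 6): d=(6,4) right/bottom  bias=-1
  edge (12, 6)→(12, 10): d=(0,4) right/bottom  bias=-1
    (3,1)@(7, 3): e=[2,2,20] → X
    (4,1)@(9, 3): e=[18,-6,12] → .
    (3,2)@(7, 5): e=[-10,14,20] → .
    (4,2)@(9, 5): e=[6,6,12] → X
    (5,2)@(11, 5): e=[22,-2,4] → .
    (4,3)@(9, 7): e=[-6,18,12] → .
    (5,3)@(11, 7): e=[10,10,4] → X
    (6,3)@(13, 7): e=[26,2,-4] → .
    (5,4)@(11, 9): e=[-2,22,4] → .
  covered (3 px):
    . . . . . . . . .
    . . . X . . . . .
    . . . . X . . . .
    . . . . . X . . .
    . . . . . . . . .
    . . . . . . . . .
T3:
  2·area = 24  (B↔C swapped to make it positive)
  edge (4, 10)→(0, 8): d=(-4,-2) top-left  bias=+0
  edge (0, 8)→(12, 8): d=(12,0) top-left  bias=+0
  edge (12, 8)→(4, 10): d=(-8,2) right/bottom  bias=-1
    (1,4)@(3, 9): e=[2,12,10] → X
    (2,4)@(5, 9): e=[6,12,6] → X
    (3,4)@(7, 9): e=[10,12,2] → X
    (4,4)@(9, 9): e=[14,12,-2] → .
    (1,5)@(3, 11): e=[-6,36,-6] → .
    (2,5)@(5, 11): e=[-2,36,-10] → .
    (3,5)@(7, 11): e=[2,36,-14] → .
  covered (3 px):
    . . . . . . . . .
    . . . . . . . . .
    . . . . . . . . .
    . . . . . . . . .
    . X X X . . . . .
    . . . . . . . . .

Result: [6,12,6]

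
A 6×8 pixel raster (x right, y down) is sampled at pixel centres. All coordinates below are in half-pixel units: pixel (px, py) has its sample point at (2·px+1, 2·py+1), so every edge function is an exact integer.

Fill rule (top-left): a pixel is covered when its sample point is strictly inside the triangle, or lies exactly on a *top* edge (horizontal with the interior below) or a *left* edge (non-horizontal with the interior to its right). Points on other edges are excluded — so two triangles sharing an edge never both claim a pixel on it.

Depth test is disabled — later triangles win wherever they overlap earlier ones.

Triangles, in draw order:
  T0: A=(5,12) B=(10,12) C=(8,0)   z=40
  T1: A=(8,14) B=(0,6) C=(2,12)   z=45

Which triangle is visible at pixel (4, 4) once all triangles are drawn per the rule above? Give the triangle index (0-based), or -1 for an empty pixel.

T0:
  2·area = 60  (B↔C swapped to make it positive)
  edge (5, 12)→(8, 0): d=(3,-12) top-left  bias=+0
  edge (8, 0)→(10, 12): d=(2,12) right/bottom  bias=-1
  edge (10, 12)→(5, 12): d=(-5,0) right/bottom  bias=-1
    (3,2)@(7, 5): e=[3,22,35] → #
    (4,2)@(9, 5): e=[27,-2,35] → ·
    (3,3)@(7, 7): e=[9,26,25] → #
    (4,3)@(9, 7): e=[33,2,25] → #
    (5,3)@(11, 7): e=[57,-22,25] → ·
    (3,4)@(7, 9): e=[15,30,15] → #
    (5,4)@(11, 9): e=[63,-18,15] → ·
    (3,5)@(7, 11): e=[21,34,5] → #
    (5,5)@(11, 11): e=[69,-14,5] → ·
    (3,6)@(7, 13): e=[27,38,-5] → ·
    (4,6)@(9, 13): e=[51,14,-5] → ·
  covered (7 px):
    · · · · · ·
    · · · · · ·
    · · · # · ·
    · · · # # ·
    · · · # # ·
    · · · # # ·
    · · · · · ·
    · · · · · ·
T1:
  2·area = 32  (B↔C swapped to make it positive)
  edge (8, 14)→(2, 12): d=(-6,-2) top-left  bias=+0
  edge (2, 12)→(0, 6): d=(-2,-6) top-left  bias=+0
  edge (0, 6)→(8, 14): d=(8,8) right/bottom  bias=-1
    (0,3)@(1, 7): e=[28,4,0] → ·  [on edge]
    (0,4)@(1, 9): e=[16,0,16] → #  [on edge]
    (1,4)@(3, 9): e=[20,12,0] → ·  [on edge]
    (0,5)@(1, 11): e=[4,-4,32] → ·
    (1,5)@(3, 11): e=[8,8,16] → #
    (2,5)@(5, 11): e=[12,20,0] → ·  [on edge]
    (1,6)@(3, 13): e=[-4,4,32] → ·
    (2,6)@(5, 13): e=[0,16,16] → #  [on edge]
    (3,6)@(7, 13): e=[4,28,0] → ·  [on edge]
    (1,7)@(3, 15): e=[-16,0,48] → ·  [on edge]
    (2,7)@(5, 15): e=[-12,12,32] → ·
    (4,7)@(9, 15): e=[-4,36,0] → ·  [on edge]
    (5,7)@(11, 15): e=[0,48,-16] → ·  [on edge]
  covered (3 px):
    · · · · · ·
    · · · · · ·
    · · · · · ·
    · · · · · ·
    # · · · · ·
    · # · · · ·
    · · # · · ·
    · · · · · ·

Z-buffer (winner per pixel, '.' = empty):
  . . . . . .
  . . . . . .
  . . . 0 . .
  . . . 0 0 .
  1 . . 0 0 .
  . 1 . 0 0 .
  . . 1 . . .
  . . . . . .

Final: 0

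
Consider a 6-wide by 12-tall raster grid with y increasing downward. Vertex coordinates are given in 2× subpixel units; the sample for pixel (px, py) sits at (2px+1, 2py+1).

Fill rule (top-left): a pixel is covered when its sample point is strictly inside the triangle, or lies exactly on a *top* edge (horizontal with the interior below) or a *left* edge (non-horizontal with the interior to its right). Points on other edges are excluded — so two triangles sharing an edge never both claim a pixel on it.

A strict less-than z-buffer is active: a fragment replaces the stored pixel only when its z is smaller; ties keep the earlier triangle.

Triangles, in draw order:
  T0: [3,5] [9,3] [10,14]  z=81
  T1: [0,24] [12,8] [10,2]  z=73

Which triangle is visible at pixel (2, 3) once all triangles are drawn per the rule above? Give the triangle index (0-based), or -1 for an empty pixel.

T0:
  2·area = 68
  edge (3, 5)→(9, 3): d=(6,-2) top-left  bias=+0
  edge (9, 3)→(10, 14): d=(1,11) right/bottom  bias=-1
  edge (10, 14)→(3, 5): d=(-7,-9) top-left  bias=+0
    (4,1)@(9, 3): e=[0,0,68] → .  [on edge]
    (1,2)@(3, 5): e=[0,68,0] → X  [on edge]
    (2,2)@(5, 5): e=[4,46,18] → X
    (3,2)@(7, 5): e=[8,24,36] → X
    (4,2)@(9, 5): e=[12,2,54] → X
    (5,2)@(11, 5): e=[16,-20,72] → .
    (1,3)@(3, 7): e=[12,70,-14] → .
    (2,3)@(5, 7): e=[16,48,4] → X
    (5,3)@(11, 7): e=[28,-18,58] → .
    (2,4)@(5, 9): e=[28,50,-10] → .
    (3,4)@(7, 9): e=[32,28,8] → X
    (5,4)@(11, 9): e=[40,-16,44] → .
  covered (10 px):
    . . . . . .
    . . . . . .
    . X X X X .
    . . X X X .
    . . . X X .
    . . . . X .
    . . . . . .
    . . . . . .
    . . . . . .
    . . . . . .
    . . . . . .
    . . . . . .
T1:
  2·area = 104  (B↔C swapped to make it positive)
  edge (0, 24)→(10, 2): d=(10,-22) top-left  bias=+0
  edge (10, 2)→(12, 8): d=(2,6) right/bottom  bias=-1
  edge (12, 8)→(0, 24): d=(-12,16) right/bottom  bias=-1
    (4,2)@(9, 5): e=[8,12,84] → X
    (5,2)@(11, 5): e=[52,0,52] → .  [on edge]
    (4,3)@(9, 7): e=[28,16,60] → X
    (5,3)@(11, 7): e=[72,4,28] → X
    (3,4)@(7, 9): e=[4,32,68] → X
    (3,5)@(7, 11): e=[24,36,44] → X
    (5,5)@(11, 11): e=[112,12,-20] → .
    (2,6)@(5, 13): e=[0,52,52] → X  [on edge]
    (4,6)@(9, 13): e=[88,28,-12] → .
    (2,7)@(5, 15): e=[20,56,28] → X
    (3,7)@(7, 15): e=[64,44,-4] → .
    (2,8)@(5, 17): e=[40,60,4] → X
  covered (13 px):
    . . . . . .
    . . . . . .
    . . . . X .
    . . . . X X
    . . . X X X
    . . . X X .
    . . X X . .
    . . X . . .
    . . X . . .
    . X . . . .
    . . . . . .
    . . . . . .

Z-buffer (winner per pixel, '.' = empty):
  . . . . . .
  . . . . . .
  . 0 0 0 1 .
  . . 0 0 1 1
  . . . 1 1 1
  . . . 1 1 .
  . . 1 1 . .
  . . 1 . . .
  . . 1 . . .
  . 1 . . . .
  . . . . . .
  . . . . . .

Result: 0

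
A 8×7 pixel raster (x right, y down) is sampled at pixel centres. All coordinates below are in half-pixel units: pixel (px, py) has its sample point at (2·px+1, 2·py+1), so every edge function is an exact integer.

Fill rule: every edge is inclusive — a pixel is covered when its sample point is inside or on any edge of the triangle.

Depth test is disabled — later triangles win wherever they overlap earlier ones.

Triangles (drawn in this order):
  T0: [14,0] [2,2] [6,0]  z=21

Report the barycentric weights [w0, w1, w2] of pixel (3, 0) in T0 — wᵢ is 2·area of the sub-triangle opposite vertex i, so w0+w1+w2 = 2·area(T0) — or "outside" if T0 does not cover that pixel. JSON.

T0:
  2·area = 16
  edge (14, 0)→(2, 2): d=(-12,2) inclusive
  edge (2, 2)→(6, 0): d=(4,-2) inclusive
  edge (6, 0)→(14, 0): d=(8,0) inclusive
    (2,0)@(5, 1): e=[6,2,8] → #
    (3,0)@(7, 1): e=[2,6,8] → #
    (4,0)@(9, 1): e=[-2,10,8] → ·
    (2,1)@(5, 3): e=[-18,10,24] → ·
    (3,1)@(7, 3): e=[-22,14,24] → ·
  covered (2 px):
    · · # # · · · ·
    · · · · · · · ·
    · · · · · · · ·
    · · · · · · · ·
    · · · · · · · ·
    · · · · · · · ·
    · · · · · · · ·

Answer: [6,8,2]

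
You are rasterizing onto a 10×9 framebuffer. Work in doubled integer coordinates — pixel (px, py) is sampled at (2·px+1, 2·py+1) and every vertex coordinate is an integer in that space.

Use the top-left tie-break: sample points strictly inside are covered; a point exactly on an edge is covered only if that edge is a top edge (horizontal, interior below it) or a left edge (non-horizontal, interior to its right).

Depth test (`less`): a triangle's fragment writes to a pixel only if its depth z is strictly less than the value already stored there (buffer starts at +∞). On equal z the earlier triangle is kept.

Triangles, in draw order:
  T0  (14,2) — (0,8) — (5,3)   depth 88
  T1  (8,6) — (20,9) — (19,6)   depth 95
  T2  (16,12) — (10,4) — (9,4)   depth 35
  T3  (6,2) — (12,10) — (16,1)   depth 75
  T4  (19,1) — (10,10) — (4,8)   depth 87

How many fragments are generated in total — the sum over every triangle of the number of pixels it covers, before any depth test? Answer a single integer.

T0:
  2·area = 40
  edge (14, 2)→(0, 8): d=(-14,6) right/bottom  bias=-1
  edge (0, 8)→(5, 3): d=(5,-5) top-left  bias=+0
  edge (5, 3)→(14, 2): d=(9,-1) top-left  bias=+0
    (3,0)@(7, 1): e=[56,0,-16] → .  [on edge]
    (2,1)@(5, 3): e=[40,0,0] → X  [on edge]
    (3,1)@(7, 3): e=[28,10,2] → X
    (4,1)@(9, 3): e=[16,20,4] → X
    (5,1)@(11, 3): e=[4,30,6] → X
    (6,1)@(13, 3): e=[-8,40,8] → .
    (1,2)@(3, 5): e=[24,0,16] → X  [on edge]
    (3,2)@(7, 5): e=[0,20,20] → .  [on edge]
    (4,2)@(9, 5): e=[-12,30,22] → .
    (5,2)@(11, 5): e=[-24,40,24] → .
    (0,3)@(1, 7): e=[8,0,32] → X  [on edge]
    (1,3)@(3, 7): e=[-4,10,34] → .
  covered (7 px):
    . . . . . . . . . .
    . . X X X X . . . .
    . X X . . . . . . .
    X . . . . . . . . .
    . . . . . . . . . .
    . . . . . . . . . .
    . . . . . . . . . .
    . . . . . . . . . .
    . . . . . . . . . .
T1:
  2·area = 33  (B↔C swapped to make it positive)
  edge (8, 6)→(19, 6): d=(11,0) top-left  bias=+0
  edge (19, 6)→(20, 9): d=(1,3) right/bottom  bias=-1
  edge (20, 9)→(8, 6): d=(-12,-3) top-left  bias=+0
    (6,3)@(13, 7): e=[11,19,3] → X
    (7,3)@(15, 7): e=[11,13,9] → X
    (8,3)@(17, 7): e=[11,7,15] → X
    (9,3)@(19, 7): e=[11,1,21] → X
    (6,4)@(13, 9): e=[33,21,-21] → .
    (7,4)@(15, 9): e=[33,15,-15] → .
    (8,4)@(17, 9): e=[33,9,-9] → .
    (9,4)@(19, 9): e=[33,3,-3] → .
  covered (4 px):
    . . . . . . . . . .
    . . . . . . . . . .
    . . . . . . . . . .
    . . . . . . X X X X
    . . . . . . . . . .
    . . . . . . . . . .
    . . . . . . . . . .
    . . . . . . . . . .
    . . . . . . . . . .
T2:
  2·area = 8  (B↔C swapped to make it positive)
  edge (16, 12)→(9, 4): d=(-7,-8) top-left  bias=+0
  edge (9, 4)→(10, 4): d=(1,0) top-left  bias=+0
  edge (10, 4)→(16, 12): d=(6,8) right/bottom  bias=-1
  covered (0 px):
    . . . . . . . . . .
    . . . . . . . . . .
    . . . . . . . . . .
    . . . . . . . . . .
    . . . . . . . . . .
    . . . . . . . . . .
    . . . . . . . . . .
    . . . . . . . . . .
    . . . . . . . . . .
T3:
  2·area = 86  (B↔C swapped to make it positive)
  edge (6, 2)→(16, 1): d=(10,-1) top-left  bias=+0
  edge (16, 1)→(12, 10): d=(-4,9) right/bottom  bias=-1
  edge (12, 10)→(6, 2): d=(-6,-8) top-left  bias=+0
    (3,1)@(7, 3): e=[11,73,2] → X
    (4,1)@(9, 3): e=[13,55,18] → X
    (5,1)@(11, 3): e=[15,37,34] → X
    (6,1)@(13, 3): e=[17,19,50] → X
    (7,1)@(15, 3): e=[19,1,66] → X
    (8,1)@(17, 3): e=[21,-17,82] → .
    (3,2)@(7, 5): e=[31,65,-10] → .
    (4,2)@(9, 5): e=[33,47,6] → X
    (7,2)@(15, 5): e=[39,-7,54] → .
    (4,3)@(9, 7): e=[53,39,-6] → .
    (5,3)@(11, 7): e=[55,21,10] → X
    (7,3)@(15, 7): e=[59,-15,42] → .
  covered (10 px):
    . . . . . . . . . .
    . . . X X X X X . .
    . . . . X X X . . .
    . . . . . X X . . .
    . . . . . . . . . .
    . . . . . . . . . .
    . . . . . . . . . .
    . . . . . . . . . .
    . . . . . . . . . .
T4:
  2·area = 72
  edge (19, 1)→(10, 10): d=(-9,9) right/bottom  bias=-1
  edge (10, 10)→(4, 8): d=(-6,-2) top-left  bias=+0
  edge (4, 8)→(19, 1): d=(15,-7) top-left  bias=+0
    (9,0)@(19, 1): e=[0,72,0] → .  [on edge]
    (7,1)@(15, 3): e=[18,52,2] → X
    (8,1)@(17, 3): e=[0,56,16] → .  [on edge]
    (5,2)@(11, 5): e=[36,32,4] → X
    (6,2)@(13, 5): e=[18,36,18] → X
    (7,2)@(15, 5): e=[0,40,32] → .  [on edge]
    (0,3)@(1, 7): e=[108,0,-36] → .  [on edge]
    (3,3)@(7, 7): e=[54,12,6] → X
    (4,3)@(9, 7): e=[36,16,20] → X
    (6,3)@(13, 7): e=[0,24,48] → .  [on edge]
    (3,4)@(7, 9): e=[36,0,36] → X  [on edge]
    (5,4)@(11, 9): e=[0,8,64] → .  [on edge]
    (4,5)@(9, 11): e=[0,-8,80] → .  [on edge]
    (6,5)@(13, 11): e=[-36,0,108] → .  [on edge]
    (3,6)@(7, 13): e=[0,-24,96] → .  [on edge]
    (9,6)@(19, 13): e=[-108,0,180] → .  [on edge]
    (2,7)@(5, 15): e=[0,-40,112] → .  [on edge]
    (1,8)@(3, 17): e=[0,-56,128] → .  [on edge]
  covered (8 px):
    . . . . . . . . . .
    . . . . . . . X . .
    . . . . . X X . . .
    . . . X X X . . . .
    . . . X X . . . . .
    . . . . . . . . . .
    . . . . . . . . . .
    . . . . . . . . . .
    . . . . . . . . . .

Final: 29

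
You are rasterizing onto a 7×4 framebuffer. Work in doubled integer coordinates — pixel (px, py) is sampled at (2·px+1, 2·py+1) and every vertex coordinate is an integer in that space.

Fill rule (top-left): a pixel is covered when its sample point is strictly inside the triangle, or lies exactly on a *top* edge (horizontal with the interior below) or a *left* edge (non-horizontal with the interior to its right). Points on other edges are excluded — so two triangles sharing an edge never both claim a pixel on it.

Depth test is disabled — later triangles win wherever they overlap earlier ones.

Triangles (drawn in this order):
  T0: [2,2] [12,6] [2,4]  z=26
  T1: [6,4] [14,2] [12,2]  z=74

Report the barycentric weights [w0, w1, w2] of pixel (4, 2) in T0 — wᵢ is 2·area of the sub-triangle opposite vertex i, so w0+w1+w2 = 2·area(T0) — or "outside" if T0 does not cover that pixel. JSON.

T0:
  2·area = 20
  edge (2, 2)→(12, 6): d=(10,4) right/bottom  bias=-1
  edge (12, 6)→(2, 4): d=(-10,-2) top-left  bias=+0
  edge (2, 4)→(2, 2): d=(0,-2) top-left  bias=+0
    (1,1)@(3, 3): e=[6,12,2] → X
    (2,1)@(5, 3): e=[-2,16,6] → .
    (1,2)@(3, 5): e=[26,-8,2] → .
    (3,2)@(7, 5): e=[10,0,10] → X  [on edge]
    (4,2)@(9, 5): e=[2,4,14] → X
    (5,2)@(11, 5): e=[-6,8,18] → .
    (3,3)@(7, 7): e=[30,-20,10] → .
    (4,3)@(9, 7): e=[22,-16,14] → .
  covered (3 px):
    . . . . . . .
    . X . . . . .
    . . . X X . .
    . . . . . . .
T1:
  2·area = 4  (B↔C swapped to make it positive)
  edge (6, 4)→(12, 2): d=(6,-2) top-left  bias=+0
  edge (12, 2)→(14, 2): d=(2,0) top-left  bias=+0
  edge (14, 2)→(6, 4): d=(-8,2) right/bottom  bias=-1
    (4,1)@(9, 3): e=[0,2,2] → X  [on edge]
    (5,1)@(11, 3): e=[4,2,-2] → .
    (1,2)@(3, 5): e=[0,6,-2] → .  [on edge]
    (4,2)@(9, 5): e=[12,6,-14] → .
  covered (1 px):
    . . . . . . .
    . . . . X . .
    . . . . . . .
    . . . . . . .

Result: [4,14,2]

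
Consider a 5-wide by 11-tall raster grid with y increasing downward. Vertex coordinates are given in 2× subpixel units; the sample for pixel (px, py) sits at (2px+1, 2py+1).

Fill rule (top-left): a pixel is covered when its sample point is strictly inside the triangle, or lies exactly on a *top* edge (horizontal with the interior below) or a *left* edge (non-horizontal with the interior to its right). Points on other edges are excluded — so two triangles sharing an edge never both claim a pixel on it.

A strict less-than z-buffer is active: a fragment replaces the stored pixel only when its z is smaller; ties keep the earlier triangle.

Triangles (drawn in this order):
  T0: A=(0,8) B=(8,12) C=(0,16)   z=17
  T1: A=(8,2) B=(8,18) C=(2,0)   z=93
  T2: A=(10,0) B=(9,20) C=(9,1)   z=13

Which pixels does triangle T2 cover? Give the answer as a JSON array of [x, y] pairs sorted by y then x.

T0:
  2·area = 64
  edge (0, 8)→(8, 12): d=(8,4) right/bottom  bias=-1
  edge (8, 12)→(0, 16): d=(-8,4) right/bottom  bias=-1
  edge (0, 16)→(0, 8): d=(0,-8) top-left  bias=+0
    (0,4)@(1, 9): e=[4,52,8] → #
    (1,4)@(3, 9): e=[-4,44,24] → ·
    (0,5)@(1, 11): e=[20,36,8] → #
    (1,5)@(3, 11): e=[12,28,24] → #
    (2,5)@(5, 11): e=[4,20,40] → #
    (3,5)@(7, 11): e=[-4,12,56] → ·
    (0,6)@(1, 13): e=[36,20,8] → #
    (3,6)@(7, 13): e=[12,-4,56] → ·
    (0,7)@(1, 15): e=[52,4,8] → #
    (1,7)@(3, 15): e=[44,-4,24] → ·
    (2,7)@(5, 15): e=[36,-12,40] → ·
    (0,8)@(1, 17): e=[68,-12,8] → ·
  covered (8 px):
    · · · · ·
    · · · · ·
    · · · · ·
    · · · · ·
    # · · · ·
    # # # · ·
    # # # · ·
    # · · · ·
    · · · · ·
    · · · · ·
    · · · · ·
T1:
  2·area = 96
  edge (8, 2)→(8, 18): d=(0,16) right/bottom  bias=-1
  edge (8, 18)→(2, 0): d=(-6,-18) top-left  bias=+0
  edge (2, 0)→(8, 2): d=(6,2) right/bottom  bias=-1
    (1,0)@(3, 1): e=[80,12,4] → #
    (2,0)@(5, 1): e=[48,48,0] → ·  [on edge]
    (1,1)@(3, 3): e=[80,0,16] → #  [on edge]
    (2,1)@(5, 3): e=[48,36,12] → #
    (3,1)@(7, 3): e=[16,72,8] → #
    (4,1)@(9, 3): e=[-16,108,4] → ·
    (1,2)@(3, 5): e=[80,-12,28] → ·
    (2,2)@(5, 5): e=[48,24,24] → #
    (4,2)@(9, 5): e=[-16,96,16] → ·
    (2,3)@(5, 7): e=[48,12,36] → #
    (4,3)@(9, 7): e=[-16,84,28] → ·
    (2,4)@(5, 9): e=[48,0,48] → #  [on edge]
    (3,7)@(7, 15): e=[16,0,80] → #  [on edge]
    (4,10)@(9, 21): e=[-16,0,112] → ·  [on edge]
  covered (13 px):
    · # · · ·
    · # # # ·
    · · # # ·
    · · # # ·
    · · # # ·
    · · · # ·
    · · · # ·
    · · · # ·
    · · · · ·
    · · · · ·
    · · · · ·
T2:
  2·area = 19
  edge (10, 0)→(9, 20): d=(-1,20) right/bottom  bias=-1
  edge (9, 20)→(9, 1): d=(0,-19) top-left  bias=+0
  edge (9, 1)→(10, 0): d=(1,-1) top-left  bias=+0
    (4,0)@(9, 1): e=[19,0,0] → #  [on edge]
    (3,1)@(7, 3): e=[57,-38,0] → ·  [on edge]
    (4,1)@(9, 3): e=[17,0,2] → #  [on edge]
    (2,2)@(5, 5): e=[95,-76,0] → ·  [on edge]
    (4,2)@(9, 5): e=[15,0,4] → #  [on edge]
    (1,3)@(3, 7): e=[133,-114,0] → ·  [on edge]
    (4,3)@(9, 7): e=[13,0,6] → #  [on edge]
    (0,4)@(1, 9): e=[171,-152,0] → ·  [on edge]
    (4,4)@(9, 9): e=[11,0,8] → #  [on edge]
    (4,5)@(9, 11): e=[9,0,10] → #  [on edge]
    (4,6)@(9, 13): e=[7,0,12] → #  [on edge]
    (4,7)@(9, 15): e=[5,0,14] → #  [on edge]
    (4,8)@(9, 17): e=[3,0,16] → #  [on edge]
    (4,9)@(9, 19): e=[1,0,18] → #  [on edge]
    (4,10)@(9, 21): e=[-1,0,20] → ·  [on edge]
  covered (10 px):
    · · · · #
    · · · · #
    · · · · #
    · · · · #
    · · · · #
    · · · · #
    · · · · #
    · · · · #
    · · · · #
    · · · · #
    · · · · ·

Answer: [[4,0],[4,1],[4,2],[4,3],[4,4],[4,5],[4,6],[4,7],[4,8],[4,9]]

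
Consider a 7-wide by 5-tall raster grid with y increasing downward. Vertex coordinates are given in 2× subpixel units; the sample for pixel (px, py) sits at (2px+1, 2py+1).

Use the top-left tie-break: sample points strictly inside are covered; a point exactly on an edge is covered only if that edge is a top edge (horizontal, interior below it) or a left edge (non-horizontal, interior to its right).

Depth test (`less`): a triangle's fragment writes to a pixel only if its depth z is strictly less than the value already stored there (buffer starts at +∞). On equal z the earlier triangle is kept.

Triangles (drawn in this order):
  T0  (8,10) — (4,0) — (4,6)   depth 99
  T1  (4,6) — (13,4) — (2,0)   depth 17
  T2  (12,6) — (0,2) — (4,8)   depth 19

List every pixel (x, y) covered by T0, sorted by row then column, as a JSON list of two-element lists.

T0:
  2·area = 24  (B↔C swapped to make it positive)
  edge (8, 10)→(4, 6): d=(-4,-4) top-left  bias=+0
  edge (4, 6)→(4, 0): d=(0,-6) top-left  bias=+0
  edge (4, 0)→(8, 10): d=(4,10) right/bottom  bias=-1
    (0,1)@(1, 3): e=[0,-18,42] → ·  [on edge]
    (2,1)@(5, 3): e=[16,6,2] → #
    (3,1)@(7, 3): e=[24,18,-18] → ·
    (1,2)@(3, 5): e=[0,-6,30] → ·  [on edge]
    (2,2)@(5, 5): e=[8,6,10] → #
    (3,2)@(7, 5): e=[16,18,-10] → ·
    (2,3)@(5, 7): e=[0,6,18] → #  [on edge]
    (3,3)@(7, 7): e=[8,18,-2] → ·
    (2,4)@(5, 9): e=[-8,6,26] → ·
    (3,4)@(7, 9): e=[0,18,6] → #  [on edge]
    (4,4)@(9, 9): e=[8,30,-14] → ·
  covered (4 px):
    · · · · · · ·
    · · # · · · ·
    · · # · · · ·
    · · # · · · ·
    · · · # · · ·
T1:
  2·area = 58  (B↔C swapped to make it positive)
  edge (4, 6)→(2, 0): d=(-2,-6) top-left  bias=+0
  edge (2, 0)→(13, 4): d=(11,4) right/bottom  bias=-1
  edge (13, 4)→(4, 6): d=(-9,2) right/bottom  bias=-1
    (1,0)@(3, 1): e=[4,7,47] → #
    (2,0)@(5, 1): e=[16,-1,43] → ·
    (1,1)@(3, 3): e=[0,29,29] → #  [on edge]
    (2,1)@(5, 3): e=[12,21,25] → #
    (3,1)@(7, 3): e=[24,13,21] → #
    (4,1)@(9, 3): e=[36,5,17] → #
    (5,1)@(11, 3): e=[48,-3,13] → ·
    (1,2)@(3, 5): e=[-4,51,11] → ·
    (2,2)@(5, 5): e=[8,43,7] → #
    (4,2)@(9, 5): e=[32,27,-1] → ·
    (2,3)@(5, 7): e=[4,65,-11] → ·
    (3,3)@(7, 7): e=[16,57,-15] → ·
    (2,4)@(5, 9): e=[0,87,-29] → ·  [on edge]
  covered (7 px):
    · # · · · · ·
    · # # # # · ·
    · · # # · · ·
    · · · · · · ·
    · · · · · · ·
T2:
  2·area = 56  (B↔C swapped to make it positive)
  edge (12, 6)→(4, 8): d=(-8,2) right/bottom  bias=-1
  edge (4, 8)→(0, 2): d=(-4,-6) top-left  bias=+0
  edge (0, 2)→(12, 6): d=(12,4) right/bottom  bias=-1
    (0,1)@(1, 3): e=[46,2,8] → #
    (1,1)@(3, 3): e=[42,14,0] → ·  [on edge]
    (0,2)@(1, 5): e=[30,-6,32] → ·
    (1,2)@(3, 5): e=[26,6,24] → #
    (2,2)@(5, 5): e=[22,18,16] → #
    (3,2)@(7, 5): e=[18,30,8] → #
    (4,2)@(9, 5): e=[14,42,0] → ·  [on edge]
    (1,3)@(3, 7): e=[10,-2,48] → ·
    (2,3)@(5, 7): e=[6,10,40] → #
    (4,3)@(9, 7): e=[-2,34,24] → ·
    (2,4)@(5, 9): e=[-10,2,64] → ·
    (3,4)@(7, 9): e=[-14,14,56] → ·
  covered (6 px):
    · · · · · · ·
    # · · · · · ·
    · # # # · · ·
    · · # # · · ·
    · · · · · · ·

Final: [[2,1],[2,2],[2,3],[3,4]]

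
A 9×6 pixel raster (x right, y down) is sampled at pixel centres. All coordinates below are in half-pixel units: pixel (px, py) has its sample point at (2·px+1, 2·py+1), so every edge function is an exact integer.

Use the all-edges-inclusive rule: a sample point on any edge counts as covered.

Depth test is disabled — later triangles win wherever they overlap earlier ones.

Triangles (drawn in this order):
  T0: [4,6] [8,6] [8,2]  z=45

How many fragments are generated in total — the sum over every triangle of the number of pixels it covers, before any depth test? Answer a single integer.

T0:
  2·area = 16  (B↔C swapped to make it positive)
  edge (4, 6)→(8, 2): d=(4,-4) inclusive
  edge (8, 2)→(8, 6): d=(0,4) inclusive
  edge (8, 6)→(4, 6): d=(-4,0) inclusive
    (4,0)@(9, 1): e=[0,-4,20] → .  [on edge]
    (3,1)@(7, 3): e=[0,4,12] → X  [on edge]
    (4,1)@(9, 3): e=[8,-4,12] → .
    (2,2)@(5, 5): e=[0,12,4] → X  [on edge]
    (4,2)@(9, 5): e=[16,-4,4] → .
    (1,3)@(3, 7): e=[0,20,-4] → .  [on edge]
    (2,3)@(5, 7): e=[8,12,-4] → .
    (3,3)@(7, 7): e=[16,4,-4] → .
    (0,4)@(1, 9): e=[0,28,-12] → .  [on edge]
  covered (3 px):
    . . . . . . . . .
    . . . X . . . . .
    . . X X . . . . .
    . . . . . . . . .
    . . . . . . . . .
    . . . . . . . . .

Result: 3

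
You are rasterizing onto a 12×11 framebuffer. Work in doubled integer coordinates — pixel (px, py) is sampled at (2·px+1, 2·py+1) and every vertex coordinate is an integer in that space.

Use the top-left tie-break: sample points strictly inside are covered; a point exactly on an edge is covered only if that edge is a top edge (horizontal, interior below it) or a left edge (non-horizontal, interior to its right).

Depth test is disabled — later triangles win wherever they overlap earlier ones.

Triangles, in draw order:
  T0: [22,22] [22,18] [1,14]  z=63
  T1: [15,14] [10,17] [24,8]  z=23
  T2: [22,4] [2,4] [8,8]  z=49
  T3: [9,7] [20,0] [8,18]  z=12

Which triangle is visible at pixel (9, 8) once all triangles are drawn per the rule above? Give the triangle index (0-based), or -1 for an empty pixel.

T0:
  2·area = 84  (B↔C swapped to make it positive)
  edge (22, 22)→(1, 14): d=(-21,-8) top-left  bias=+0
  edge (1, 14)→(22, 18): d=(21,4) right/bottom  bias=-1
  edge (22, 18)→(22, 22): d=(0,4) right/bottom  bias=-1
    (2,7)@(5, 15): e=[11,5,68] → X
    (3,7)@(7, 15): e=[27,-3,60] → .
    (2,8)@(5, 17): e=[-31,47,68] → .
    (4,8)@(9, 17): e=[1,31,52] → X
    (5,8)@(11, 17): e=[17,23,44] → X
    (6,8)@(13, 17): e=[33,15,36] → X
    (7,8)@(15, 17): e=[49,7,28] → X
    (8,8)@(17, 17): e=[65,-1,20] → .
    (4,9)@(9, 19): e=[-41,73,52] → .
    (5,9)@(11, 19): e=[-25,65,44] → .
    (6,9)@(13, 19): e=[-9,57,36] → .
    (7,9)@(15, 19): e=[7,49,28] → X
  covered (10 px):
    . . . . . . . . . . . .
    . . . . . . . . . . . .
    . . . . . . . . . . . .
    . . . . . . . . . . . .
    . . . . . . . . . . . .
    . . . . . . . . . . . .
    . . . . . . . . . . . .
    . . X . . . . . . . . .
    . . . . X X X X . . . .
    . . . . . . . X X X X .
    . . . . . . . . . . X .
T1:
  2·area = 3
  edge (15, 14)→(10, 17): d=(-5,3) right/bottom  bias=-1
  edge (10, 17)→(24, 8): d=(14,-9) top-left  bias=+0
  edge (24, 8)→(15, 14): d=(-9,6) right/bottom  bias=-1
  covered (0 px):
    . . . . . . . . . . . .
    . . . . . . . . . . . .
    . . . . . . . . . . . .
    . . . . . . . . . . . .
    . . . . . . . . . . . .
    . . . . . . . . . . . .
    . . . . . . . . . . . .
    . . . . . . . . . . . .
    . . . . . . . . . . . .
    . . . . . . . . . . . .
    . . . . . . . . . . . .
T2:
  2·area = 80  (B↔C swapped to make it positive)
  edge (22, 4)→(8, 8): d=(-14,4) right/bottom  bias=-1
  edge (8, 8)→(2, 4): d=(-6,-4) top-left  bias=+0
  edge (2, 4)→(22, 4): d=(20,0) top-left  bias=+0
    (2,2)@(5, 5): e=[54,6,20] → X
    (3,2)@(7, 5): e=[46,14,20] → X
    (4,2)@(9, 5): e=[38,22,20] → X
    (5,2)@(11, 5): e=[30,30,20] → X
    (6,2)@(13, 5): e=[22,38,20] → X
    (7,2)@(15, 5): e=[14,46,20] → X
    (8,2)@(17, 5): e=[6,54,20] → X
    (9,2)@(19, 5): e=[-2,62,20] → .
    (2,3)@(5, 7): e=[26,-6,60] → .
    (3,3)@(7, 7): e=[18,2,60] → X
    (6,3)@(13, 7): e=[-6,26,60] → .
    (7,3)@(15, 7): e=[-14,34,60] → .
  covered (10 px):
    . . . . . . . . . . . .
    . . . . . . . . . . . .
    . . X X X X X X X . . .
    . . . X X X . . . . . .
    . . . . . . . . . . . .
    . . . . . . . . . . . .
    . . . . . . . . . . . .
    . . . . . . . . . . . .
    . . . . . . . . . . . .
    . . . . . . . . . . . .
    . . . . . . . . . . . .
T3:
  2·area = 114
  edge (9, 7)→(20, 0): d=(11,-7) top-left  bias=+0
  edge (20, 0)→(8, 18): d=(-12,18) right/bottom  bias=-1
  edge (8, 18)→(9, 7): d=(1,-11) top-left  bias=+0
    (9,0)@(19, 1): e=[4,6,104] → X
    (10,0)@(21, 1): e=[18,-30,126] → .
    (8,1)@(17, 3): e=[12,18,84] → X
    (9,1)@(19, 3): e=[26,-18,106] → .
    (6,2)@(13, 5): e=[6,66,42] → X
    (7,2)@(15, 5): e=[20,30,64] → X
    (8,2)@(17, 5): e=[34,-6,86] → .
    (4,3)@(9, 7): e=[0,114,0] → X  [on edge]
    (5,3)@(11, 7): e=[14,78,22] → X
    (8,3)@(17, 7): e=[56,-30,88] → .
    (4,4)@(9, 9): e=[22,90,2] → X
    (7,4)@(15, 9): e=[64,-18,68] → .
  covered (16 px):
    . . . . . . . . . X . .
    . . . . . . . . X . . .
    . . . . . . X X . . . .
    . . . . X X X X . . . .
    . . . . X X X . . . . .
    . . . . X X . . . . . .
    . . . . X X . . . . . .
    . . . . X . . . . . . .
    . . . . . . . . . . . .
    . . . . . . . . . . . .
    . . . . . . . . . . . .

Z-buffer (winner per pixel, '.' = empty):
  . . . . . . . . . 3 . .
  . . . . . . . . 3 . . .
  . . 2 2 2 2 3 3 2 . . .
  . . . 2 3 3 3 3 . . . .
  . . . . 3 3 3 . . . . .
  . . . . 3 3 . . . . . .
  . . . . 3 3 . . . . . .
  . . 0 . 3 . . . . . . .
  . . . . 0 0 0 0 . . . .
  . . . . . . . 0 0 0 0 .
  . . . . . . . . . . 0 .

Answer: -1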